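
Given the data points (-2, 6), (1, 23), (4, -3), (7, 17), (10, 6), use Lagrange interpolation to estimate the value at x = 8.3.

Lagrange interpolation formula:
P(x) = Σ yᵢ × Lᵢ(x)
where Lᵢ(x) = Π_{j≠i} (x - xⱼ)/(xᵢ - xⱼ)

L_0(8.3) = (8.3 - 1)/(-2 - 1) × (8.3 - 4)/(-2 - 4) × (8.3 - 7)/(-2 - 7) × (8.3 - 10)/(-2 - 10) = -0.035685
L_1(8.3) = (8.3 - (-2))/(1 - (-2)) × (8.3 - 4)/(1 - 4) × (8.3 - 7)/(1 - 7) × (8.3 - 10)/(1 - 10) = 0.201401
L_2(8.3) = (8.3 - (-2))/(4 - (-2)) × (8.3 - 1)/(4 - 1) × (8.3 - 7)/(4 - 7) × (8.3 - 10)/(4 - 10) = -0.512870
L_3(8.3) = (8.3 - (-2))/(7 - (-2)) × (8.3 - 1)/(7 - 1) × (8.3 - 4)/(7 - 4) × (8.3 - 10)/(7 - 10) = 1.130944
L_4(8.3) = (8.3 - (-2))/(10 - (-2)) × (8.3 - 1)/(10 - 1) × (8.3 - 4)/(10 - 4) × (8.3 - 7)/(10 - 7) = 0.216210

P(8.3) = 6×L_0(8.3) + 23×L_1(8.3) + (-3)×L_2(8.3) + 17×L_3(8.3) + 6×L_4(8.3)
P(8.3) = 26.480035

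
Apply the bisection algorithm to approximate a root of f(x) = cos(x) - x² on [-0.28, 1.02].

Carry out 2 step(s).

f(x) = cos(x) - x²
Initial interval: [-0.28, 1.02]

Iteration 1:
  c_1 = (-0.280000 + 1.020000)/2 = 0.370000
  f(c_1) = f(0.370000) = 0.795427
  f(a) × f(c) ≥ 0, new interval: [0.370000, 1.020000]
Iteration 2:
  c_2 = (0.370000 + 1.020000)/2 = 0.695000
  f(c_2) = f(0.695000) = 0.285029
  f(a) × f(c) ≥ 0, new interval: [0.695000, 1.020000]

After 2 iteration(s), the approximation is c_2 = 0.695000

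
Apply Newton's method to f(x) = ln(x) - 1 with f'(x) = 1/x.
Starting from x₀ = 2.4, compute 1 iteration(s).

f(x) = ln(x) - 1
f'(x) = 1/x
x₀ = 2.4

Newton-Raphson formula: x_{n+1} = x_n - f(x_n)/f'(x_n)

Iteration 1:
  f(2.400000) = -0.124531
  f'(2.400000) = 0.416667
  x_1 = 2.400000 - (-0.124531)/0.416667 = 2.698875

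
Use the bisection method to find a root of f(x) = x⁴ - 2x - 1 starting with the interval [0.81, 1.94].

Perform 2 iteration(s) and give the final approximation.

f(x) = x⁴ - 2x - 1
Initial interval: [0.81, 1.94]

Iteration 1:
  c_1 = (0.810000 + 1.940000)/2 = 1.375000
  f(c_1) = f(1.375000) = -0.175537
  f(a) × f(c) ≥ 0, new interval: [1.375000, 1.940000]
Iteration 2:
  c_2 = (1.375000 + 1.940000)/2 = 1.657500
  f(c_2) = f(1.657500) = 3.232692
  f(a) × f(c) < 0, new interval: [1.375000, 1.657500]

After 2 iteration(s), the approximation is c_2 = 1.657500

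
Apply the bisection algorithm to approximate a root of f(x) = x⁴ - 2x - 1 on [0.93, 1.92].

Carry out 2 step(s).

f(x) = x⁴ - 2x - 1
Initial interval: [0.93, 1.92]

Iteration 1:
  c_1 = (0.930000 + 1.920000)/2 = 1.425000
  f(c_1) = f(1.425000) = 0.273438
  f(a) × f(c) < 0, new interval: [0.930000, 1.425000]
Iteration 2:
  c_2 = (0.930000 + 1.425000)/2 = 1.177500
  f(c_2) = f(1.177500) = -1.432600
  f(a) × f(c) ≥ 0, new interval: [1.177500, 1.425000]

After 2 iteration(s), the approximation is c_2 = 1.177500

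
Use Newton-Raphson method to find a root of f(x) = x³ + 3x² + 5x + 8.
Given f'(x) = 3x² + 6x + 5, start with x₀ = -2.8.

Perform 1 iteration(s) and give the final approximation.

f(x) = x³ + 3x² + 5x + 8
f'(x) = 3x² + 6x + 5
x₀ = -2.8

Newton-Raphson formula: x_{n+1} = x_n - f(x_n)/f'(x_n)

Iteration 1:
  f(-2.800000) = -4.432000
  f'(-2.800000) = 11.720000
  x_1 = -2.800000 - (-4.432000)/11.720000 = -2.421843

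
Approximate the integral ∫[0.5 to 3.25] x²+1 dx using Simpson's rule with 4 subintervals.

f(x) = x²+1
a = 0.5, b = 3.25, n = 4
h = (b - a)/n = 0.687500

Simpson's rule: (h/3)[f(x₀) + 4f(x₁) + 2f(x₂) + ... + f(xₙ)]

x_0 = 0.5000, f(x_0) = 1.250000, coefficient = 1
x_1 = 1.1875, f(x_1) = 2.410156, coefficient = 4
x_2 = 1.8750, f(x_2) = 4.515625, coefficient = 2
x_3 = 2.5625, f(x_3) = 7.566406, coefficient = 4
x_4 = 3.2500, f(x_4) = 11.562500, coefficient = 1

I ≈ (0.687500/3) × 61.750000 = 14.151042
Exact value: 14.151042
Error: 0.000000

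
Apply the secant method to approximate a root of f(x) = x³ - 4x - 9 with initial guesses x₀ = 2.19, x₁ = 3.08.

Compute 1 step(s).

f(x) = x³ - 4x - 9
x₀ = 2.19, x₁ = 3.08

Secant formula: x_{n+1} = x_n - f(x_n)(x_n - x_{n-1})/(f(x_n) - f(x_{n-1}))

Iteration 1:
  f(2.190000) = -7.256541
  f(3.080000) = 7.898112
  x_2 = 3.080000 - 7.898112×(3.080000 - 2.190000)/(7.898112 - (-7.256541))
       = 2.616161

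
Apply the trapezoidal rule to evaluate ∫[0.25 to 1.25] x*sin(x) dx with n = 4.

f(x) = x*sin(x)
a = 0.25, b = 1.25, n = 4
h = (b - a)/n = 0.250000

Trapezoidal rule: (h/2)[f(x₀) + 2f(x₁) + 2f(x₂) + ... + f(xₙ)]

x_0 = 0.2500, f(x_0) = 0.061851, coefficient = 1
x_1 = 0.5000, f(x_1) = 0.239713, coefficient = 2
x_2 = 0.7500, f(x_2) = 0.511229, coefficient = 2
x_3 = 1.0000, f(x_3) = 0.841471, coefficient = 2
x_4 = 1.2500, f(x_4) = 1.186231, coefficient = 1

I ≈ (0.250000/2) × 4.432907 = 0.554113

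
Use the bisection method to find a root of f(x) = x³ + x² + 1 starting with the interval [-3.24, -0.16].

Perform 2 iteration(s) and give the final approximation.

f(x) = x³ + x² + 1
Initial interval: [-3.24, -0.16]

Iteration 1:
  c_1 = (-3.240000 + (-0.160000))/2 = -1.700000
  f(c_1) = f(-1.700000) = -1.023000
  f(a) × f(c) ≥ 0, new interval: [-1.700000, -0.160000]
Iteration 2:
  c_2 = (-1.700000 + (-0.160000))/2 = -0.930000
  f(c_2) = f(-0.930000) = 1.060543
  f(a) × f(c) < 0, new interval: [-1.700000, -0.930000]

After 2 iteration(s), the approximation is c_2 = -0.930000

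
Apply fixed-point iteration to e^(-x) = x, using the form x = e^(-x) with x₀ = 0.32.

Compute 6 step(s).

Equation: e^(-x) = x
Fixed-point form: x = e^(-x)
x₀ = 0.32

x_1 = g(0.320000) = 0.726149
x_2 = g(0.726149) = 0.483768
x_3 = g(0.483768) = 0.616456
x_4 = g(0.616456) = 0.539854
x_5 = g(0.539854) = 0.582833
x_6 = g(0.582833) = 0.558314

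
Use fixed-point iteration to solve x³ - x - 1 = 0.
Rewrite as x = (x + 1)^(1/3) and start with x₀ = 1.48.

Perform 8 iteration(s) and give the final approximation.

Equation: x³ - x - 1 = 0
Fixed-point form: x = (x + 1)^(1/3)
x₀ = 1.48

x_1 = g(1.480000) = 1.353580
x_2 = g(1.353580) = 1.330178
x_3 = g(1.330178) = 1.325754
x_4 = g(1.325754) = 1.324915
x_5 = g(1.324915) = 1.324755
x_6 = g(1.324755) = 1.324725
x_7 = g(1.324725) = 1.324719
x_8 = g(1.324719) = 1.324718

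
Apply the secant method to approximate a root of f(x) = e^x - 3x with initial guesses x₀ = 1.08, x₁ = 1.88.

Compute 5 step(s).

f(x) = e^x - 3x
x₀ = 1.08, x₁ = 1.88

Secant formula: x_{n+1} = x_n - f(x_n)(x_n - x_{n-1})/(f(x_n) - f(x_{n-1}))

Iteration 1:
  f(1.080000) = -0.295320
  f(1.880000) = 0.913505
  x_2 = 1.880000 - 0.913505×(1.880000 - 1.080000)/(0.913505 - (-0.295320))
       = 1.275443
Iteration 2:
  f(1.880000) = 0.913505
  f(1.275443) = -0.246042
  x_3 = 1.275443 - (-0.246042)×(1.275443 - 1.880000)/(-0.246042 - 0.913505)
       = 1.403723
Iteration 3:
  f(1.275443) = -0.246042
  f(1.403723) = -0.140844
  x_4 = 1.403723 - (-0.140844)×(1.403723 - 1.275443)/(-0.140844 - (-0.246042))
       = 1.575469
Iteration 4:
  f(1.403723) = -0.140844
  f(1.575469) = 0.106601
  x_5 = 1.575469 - 0.106601×(1.575469 - 1.403723)/(0.106601 - (-0.140844))
       = 1.501480
Iteration 5:
  f(1.575469) = 0.106601
  f(1.501480) = -0.016114
  x_6 = 1.501480 - (-0.016114)×(1.501480 - 1.575469)/(-0.016114 - 0.106601)
       = 1.511195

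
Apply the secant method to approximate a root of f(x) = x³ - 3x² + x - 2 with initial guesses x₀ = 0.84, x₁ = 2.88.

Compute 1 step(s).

f(x) = x³ - 3x² + x - 2
x₀ = 0.84, x₁ = 2.88

Secant formula: x_{n+1} = x_n - f(x_n)(x_n - x_{n-1})/(f(x_n) - f(x_{n-1}))

Iteration 1:
  f(0.840000) = -2.684096
  f(2.880000) = -0.115328
  x_2 = 2.880000 - (-0.115328)×(2.880000 - 0.840000)/(-0.115328 - (-2.684096))
       = 2.971588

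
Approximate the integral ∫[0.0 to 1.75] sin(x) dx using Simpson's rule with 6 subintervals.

f(x) = sin(x)
a = 0.0, b = 1.75, n = 6
h = (b - a)/n = 0.291667

Simpson's rule: (h/3)[f(x₀) + 4f(x₁) + 2f(x₂) + ... + f(xₙ)]

x_0 = 0.0000, f(x_0) = 0.000000, coefficient = 1
x_1 = 0.2917, f(x_1) = 0.287549, coefficient = 4
x_2 = 0.5833, f(x_2) = 0.550809, coefficient = 2
x_3 = 0.8750, f(x_3) = 0.767544, coefficient = 4
x_4 = 1.1667, f(x_4) = 0.919445, coefficient = 2
x_5 = 1.4583, f(x_5) = 0.993683, coefficient = 4
x_6 = 1.7500, f(x_6) = 0.983986, coefficient = 1

I ≈ (0.291667/3) × 12.119595 = 1.178294
Exact value: 1.178246
Error: 0.000048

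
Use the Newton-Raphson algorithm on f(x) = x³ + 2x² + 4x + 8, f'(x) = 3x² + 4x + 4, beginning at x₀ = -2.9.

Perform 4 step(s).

f(x) = x³ + 2x² + 4x + 8
f'(x) = 3x² + 4x + 4
x₀ = -2.9

Newton-Raphson formula: x_{n+1} = x_n - f(x_n)/f'(x_n)

Iteration 1:
  f(-2.900000) = -11.169000
  f'(-2.900000) = 17.630000
  x_1 = -2.900000 - (-11.169000)/17.630000 = -2.266478
Iteration 2:
  f(-2.266478) = -2.434785
  f'(-2.266478) = 10.344852
  x_2 = -2.266478 - (-2.434785)/10.344852 = -2.031116
Iteration 3:
  f(-2.031116) = -0.252828
  f'(-2.031116) = 8.251830
  x_3 = -2.031116 - (-0.252828)/8.251830 = -2.000477
Iteration 4:
  f(-2.000477) = -0.003814
  f'(-2.000477) = 8.003814
  x_4 = -2.000477 - (-0.003814)/8.003814 = -2.000000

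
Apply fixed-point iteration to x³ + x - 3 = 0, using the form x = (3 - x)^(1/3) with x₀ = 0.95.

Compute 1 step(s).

Equation: x³ + x - 3 = 0
Fixed-point form: x = (3 - x)^(1/3)
x₀ = 0.95

x_1 = g(0.950000) = 1.270334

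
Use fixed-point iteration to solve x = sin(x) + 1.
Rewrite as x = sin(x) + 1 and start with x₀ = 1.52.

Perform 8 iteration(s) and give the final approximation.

Equation: x = sin(x) + 1
Fixed-point form: x = sin(x) + 1
x₀ = 1.52

x_1 = g(1.520000) = 1.998710
x_2 = g(1.998710) = 1.909833
x_3 = g(1.909833) = 1.943075
x_4 = g(1.943075) = 1.931501
x_5 = g(1.931501) = 1.935648
x_6 = g(1.935648) = 1.934177
x_7 = g(1.934177) = 1.934701
x_8 = g(1.934701) = 1.934514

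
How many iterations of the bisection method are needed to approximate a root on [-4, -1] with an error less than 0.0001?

We need (b-a)/2^n ≤ 0.0001
(-1 - (-4))/2^n ≤ 0.0001
3/2^n ≤ 0.0001
2^n ≥ 30000
n ≥ log₂(30000) = 14.87
n ≥ 15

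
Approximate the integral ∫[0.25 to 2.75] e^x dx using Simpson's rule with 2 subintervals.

f(x) = e^x
a = 0.25, b = 2.75, n = 2
h = (b - a)/n = 1.250000

Simpson's rule: (h/3)[f(x₀) + 4f(x₁) + 2f(x₂) + ... + f(xₙ)]

x_0 = 0.2500, f(x_0) = 1.284025, coefficient = 1
x_1 = 1.5000, f(x_1) = 4.481689, coefficient = 4
x_2 = 2.7500, f(x_2) = 15.642632, coefficient = 1

I ≈ (1.250000/3) × 34.853414 = 14.522256
Exact value: 14.358606
Error: 0.163649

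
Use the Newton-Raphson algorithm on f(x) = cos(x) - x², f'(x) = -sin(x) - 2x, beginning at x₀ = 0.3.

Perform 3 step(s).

f(x) = cos(x) - x²
f'(x) = -sin(x) - 2x
x₀ = 0.3

Newton-Raphson formula: x_{n+1} = x_n - f(x_n)/f'(x_n)

Iteration 1:
  f(0.300000) = 0.865336
  f'(0.300000) = -0.895520
  x_1 = 0.300000 - 0.865336/(-0.895520) = 1.266295
Iteration 2:
  f(1.266295) = -1.303685
  f'(1.266295) = -3.486586
  x_2 = 1.266295 - (-1.303685)/(-3.486586) = 0.892380
Iteration 3:
  f(0.892380) = -0.168782
  f'(0.892380) = -2.563329
  x_3 = 0.892380 - (-0.168782)/(-2.563329) = 0.826535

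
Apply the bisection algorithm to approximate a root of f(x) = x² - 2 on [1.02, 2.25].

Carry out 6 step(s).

f(x) = x² - 2
Initial interval: [1.02, 2.25]

Iteration 1:
  c_1 = (1.020000 + 2.250000)/2 = 1.635000
  f(c_1) = f(1.635000) = 0.673225
  f(a) × f(c) < 0, new interval: [1.020000, 1.635000]
Iteration 2:
  c_2 = (1.020000 + 1.635000)/2 = 1.327500
  f(c_2) = f(1.327500) = -0.237744
  f(a) × f(c) ≥ 0, new interval: [1.327500, 1.635000]
Iteration 3:
  c_3 = (1.327500 + 1.635000)/2 = 1.481250
  f(c_3) = f(1.481250) = 0.194102
  f(a) × f(c) < 0, new interval: [1.327500, 1.481250]
Iteration 4:
  c_4 = (1.327500 + 1.481250)/2 = 1.404375
  f(c_4) = f(1.404375) = -0.027731
  f(a) × f(c) ≥ 0, new interval: [1.404375, 1.481250]
Iteration 5:
  c_5 = (1.404375 + 1.481250)/2 = 1.442813
  f(c_5) = f(1.442813) = 0.081708
  f(a) × f(c) < 0, new interval: [1.404375, 1.442813]
Iteration 6:
  c_6 = (1.404375 + 1.442813)/2 = 1.423594
  f(c_6) = f(1.423594) = 0.026619
  f(a) × f(c) < 0, new interval: [1.404375, 1.423594]

After 6 iteration(s), the approximation is c_6 = 1.423594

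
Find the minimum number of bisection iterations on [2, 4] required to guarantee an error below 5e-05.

We need (b-a)/2^n ≤ 5e-05
(4 - 2)/2^n ≤ 5e-05
2/2^n ≤ 5e-05
2^n ≥ 40000
n ≥ log₂(40000) = 15.29
n ≥ 16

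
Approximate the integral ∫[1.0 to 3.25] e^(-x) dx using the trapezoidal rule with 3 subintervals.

f(x) = e^(-x)
a = 1.0, b = 3.25, n = 3
h = (b - a)/n = 0.750000

Trapezoidal rule: (h/2)[f(x₀) + 2f(x₁) + 2f(x₂) + ... + f(xₙ)]

x_0 = 1.0000, f(x_0) = 0.367879, coefficient = 1
x_1 = 1.7500, f(x_1) = 0.173774, coefficient = 2
x_2 = 2.5000, f(x_2) = 0.082085, coefficient = 2
x_3 = 3.2500, f(x_3) = 0.038774, coefficient = 1

I ≈ (0.750000/2) × 0.918372 = 0.344389
Exact value: 0.329105
Error: 0.015284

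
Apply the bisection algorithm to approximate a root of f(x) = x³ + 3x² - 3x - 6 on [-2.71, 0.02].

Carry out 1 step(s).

f(x) = x³ + 3x² - 3x - 6
Initial interval: [-2.71, 0.02]

Iteration 1:
  c_1 = (-2.710000 + 0.020000)/2 = -1.345000
  f(c_1) = f(-1.345000) = 1.028936
  f(a) × f(c) ≥ 0, new interval: [-1.345000, 0.020000]

After 1 iteration(s), the approximation is c_1 = -1.345000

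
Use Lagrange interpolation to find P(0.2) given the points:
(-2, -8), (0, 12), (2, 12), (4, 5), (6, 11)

Lagrange interpolation formula:
P(x) = Σ yᵢ × Lᵢ(x)
where Lᵢ(x) = Π_{j≠i} (x - xⱼ)/(xᵢ - xⱼ)

L_0(0.2) = (0.2 - 0)/(-2 - 0) × (0.2 - 2)/(-2 - 2) × (0.2 - 4)/(-2 - 4) × (0.2 - 6)/(-2 - 6) = -0.020663
L_1(0.2) = (0.2 - (-2))/(0 - (-2)) × (0.2 - 2)/(0 - 2) × (0.2 - 4)/(0 - 4) × (0.2 - 6)/(0 - 6) = 0.909150
L_2(0.2) = (0.2 - (-2))/(2 - (-2)) × (0.2 - 0)/(2 - 0) × (0.2 - 4)/(2 - 4) × (0.2 - 6)/(2 - 6) = 0.151525
L_3(0.2) = (0.2 - (-2))/(4 - (-2)) × (0.2 - 0)/(4 - 0) × (0.2 - 2)/(4 - 2) × (0.2 - 6)/(4 - 6) = -0.047850
L_4(0.2) = (0.2 - (-2))/(6 - (-2)) × (0.2 - 0)/(6 - 0) × (0.2 - 2)/(6 - 2) × (0.2 - 4)/(6 - 4) = 0.007838

P(0.2) = (-8)×L_0(0.2) + 12×L_1(0.2) + 12×L_2(0.2) + 5×L_3(0.2) + 11×L_4(0.2)
P(0.2) = 12.740363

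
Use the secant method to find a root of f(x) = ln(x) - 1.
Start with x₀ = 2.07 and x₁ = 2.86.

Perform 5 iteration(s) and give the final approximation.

f(x) = ln(x) - 1
x₀ = 2.07, x₁ = 2.86

Secant formula: x_{n+1} = x_n - f(x_n)(x_n - x_{n-1})/(f(x_n) - f(x_{n-1}))

Iteration 1:
  f(2.070000) = -0.272451
  f(2.860000) = 0.050822
  x_2 = 2.860000 - 0.050822×(2.860000 - 2.070000)/(0.050822 - (-0.272451))
       = 2.735804
Iteration 2:
  f(2.860000) = 0.050822
  f(2.735804) = 0.006426
  x_3 = 2.735804 - 0.006426×(2.735804 - 2.860000)/(0.006426 - 0.050822)
       = 2.717829
Iteration 3:
  f(2.735804) = 0.006426
  f(2.717829) = -0.000166
  x_4 = 2.717829 - (-0.000166)×(2.717829 - 2.735804)/(-0.000166 - 0.006426)
       = 2.718283
Iteration 4:
  f(2.717829) = -0.000166
  f(2.718283) = 0.000001
  x_5 = 2.718283 - 0.000001×(2.718283 - 2.717829)/(0.000001 - (-0.000166))
       = 2.718282
Iteration 5:
  f(2.718283) = 0.000001
  f(2.718282) = 0.000000
  x_6 = 2.718282 - 0.000000×(2.718282 - 2.718283)/(0.000000 - 0.000001)
       = 2.718282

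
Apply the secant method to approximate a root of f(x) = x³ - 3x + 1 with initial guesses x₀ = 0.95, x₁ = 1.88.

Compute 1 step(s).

f(x) = x³ - 3x + 1
x₀ = 0.95, x₁ = 1.88

Secant formula: x_{n+1} = x_n - f(x_n)(x_n - x_{n-1})/(f(x_n) - f(x_{n-1}))

Iteration 1:
  f(0.950000) = -0.992625
  f(1.880000) = 2.004672
  x_2 = 1.880000 - 2.004672×(1.880000 - 0.950000)/(2.004672 - (-0.992625))
       = 1.257991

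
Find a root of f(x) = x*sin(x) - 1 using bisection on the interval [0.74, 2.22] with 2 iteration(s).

f(x) = x*sin(x) - 1
Initial interval: [0.74, 2.22]

Iteration 1:
  c_1 = (0.740000 + 2.220000)/2 = 1.480000
  f(c_1) = f(1.480000) = 0.473904
  f(a) × f(c) < 0, new interval: [0.740000, 1.480000]
Iteration 2:
  c_2 = (0.740000 + 1.480000)/2 = 1.110000
  f(c_2) = f(1.110000) = -0.005774
  f(a) × f(c) ≥ 0, new interval: [1.110000, 1.480000]

After 2 iteration(s), the approximation is c_2 = 1.110000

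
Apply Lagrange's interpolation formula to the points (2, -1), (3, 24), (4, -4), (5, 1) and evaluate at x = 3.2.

Lagrange interpolation formula:
P(x) = Σ yᵢ × Lᵢ(x)
where Lᵢ(x) = Π_{j≠i} (x - xⱼ)/(xᵢ - xⱼ)

L_0(3.2) = (3.2 - 3)/(2 - 3) × (3.2 - 4)/(2 - 4) × (3.2 - 5)/(2 - 5) = -0.048000
L_1(3.2) = (3.2 - 2)/(3 - 2) × (3.2 - 4)/(3 - 4) × (3.2 - 5)/(3 - 5) = 0.864000
L_2(3.2) = (3.2 - 2)/(4 - 2) × (3.2 - 3)/(4 - 3) × (3.2 - 5)/(4 - 5) = 0.216000
L_3(3.2) = (3.2 - 2)/(5 - 2) × (3.2 - 3)/(5 - 3) × (3.2 - 4)/(5 - 4) = -0.032000

P(3.2) = (-1)×L_0(3.2) + 24×L_1(3.2) + (-4)×L_2(3.2) + 1×L_3(3.2)
P(3.2) = 19.888000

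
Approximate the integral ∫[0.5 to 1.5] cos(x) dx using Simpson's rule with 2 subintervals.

f(x) = cos(x)
a = 0.5, b = 1.5, n = 2
h = (b - a)/n = 0.500000

Simpson's rule: (h/3)[f(x₀) + 4f(x₁) + 2f(x₂) + ... + f(xₙ)]

x_0 = 0.5000, f(x_0) = 0.877583, coefficient = 1
x_1 = 1.0000, f(x_1) = 0.540302, coefficient = 4
x_2 = 1.5000, f(x_2) = 0.070737, coefficient = 1

I ≈ (0.500000/3) × 3.109529 = 0.518255
Exact value: 0.518069
Error: 0.000185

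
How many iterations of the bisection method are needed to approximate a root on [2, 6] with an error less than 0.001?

We need (b-a)/2^n ≤ 0.001
(6 - 2)/2^n ≤ 0.001
4/2^n ≤ 0.001
2^n ≥ 4000
n ≥ log₂(4000) = 11.97
n ≥ 12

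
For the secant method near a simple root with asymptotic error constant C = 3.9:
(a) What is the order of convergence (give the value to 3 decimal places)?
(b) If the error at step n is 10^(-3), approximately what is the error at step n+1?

(a) Secant method has superlinear convergence with order φ = (1+√5)/2 ≈ 1.618.
    This means |e_{n+1}| ≈ C|e_n|^1.618.

(b) With |e_n| = 10^(-3) and C = 3.9:
    |e_{n+1}| ≈ 3.9 × (10^(-3))^1.618 = 3.9 × 10^(-4.85)

(a) ≈ 1.618 (golden ratio); (b) |e_{n+1}| ≈ 5.457e-05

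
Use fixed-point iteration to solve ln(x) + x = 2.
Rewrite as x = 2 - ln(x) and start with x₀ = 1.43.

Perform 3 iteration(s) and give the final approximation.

Equation: ln(x) + x = 2
Fixed-point form: x = 2 - ln(x)
x₀ = 1.43

x_1 = g(1.430000) = 1.642326
x_2 = g(1.642326) = 1.503887
x_3 = g(1.503887) = 1.591947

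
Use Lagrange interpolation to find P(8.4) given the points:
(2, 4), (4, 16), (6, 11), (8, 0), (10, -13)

Lagrange interpolation formula:
P(x) = Σ yᵢ × Lᵢ(x)
where Lᵢ(x) = Π_{j≠i} (x - xⱼ)/(xᵢ - xⱼ)

L_0(8.4) = (8.4 - 4)/(2 - 4) × (8.4 - 6)/(2 - 6) × (8.4 - 8)/(2 - 8) × (8.4 - 10)/(2 - 10) = -0.017600
L_1(8.4) = (8.4 - 2)/(4 - 2) × (8.4 - 6)/(4 - 6) × (8.4 - 8)/(4 - 8) × (8.4 - 10)/(4 - 10) = 0.102400
L_2(8.4) = (8.4 - 2)/(6 - 2) × (8.4 - 4)/(6 - 4) × (8.4 - 8)/(6 - 8) × (8.4 - 10)/(6 - 10) = -0.281600
L_3(8.4) = (8.4 - 2)/(8 - 2) × (8.4 - 4)/(8 - 4) × (8.4 - 6)/(8 - 6) × (8.4 - 10)/(8 - 10) = 1.126400
L_4(8.4) = (8.4 - 2)/(10 - 2) × (8.4 - 4)/(10 - 4) × (8.4 - 6)/(10 - 6) × (8.4 - 8)/(10 - 8) = 0.070400

P(8.4) = 4×L_0(8.4) + 16×L_1(8.4) + 11×L_2(8.4) + 0×L_3(8.4) + (-13)×L_4(8.4)
P(8.4) = -2.444800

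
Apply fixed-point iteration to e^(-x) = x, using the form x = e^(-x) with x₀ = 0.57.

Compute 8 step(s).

Equation: e^(-x) = x
Fixed-point form: x = e^(-x)
x₀ = 0.57

x_1 = g(0.570000) = 0.565525
x_2 = g(0.565525) = 0.568062
x_3 = g(0.568062) = 0.566623
x_4 = g(0.566623) = 0.567439
x_5 = g(0.567439) = 0.566976
x_6 = g(0.566976) = 0.567238
x_7 = g(0.567238) = 0.567089
x_8 = g(0.567089) = 0.567174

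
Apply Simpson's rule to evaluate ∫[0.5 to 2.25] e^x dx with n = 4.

f(x) = e^x
a = 0.5, b = 2.25, n = 4
h = (b - a)/n = 0.437500

Simpson's rule: (h/3)[f(x₀) + 4f(x₁) + 2f(x₂) + ... + f(xₙ)]

x_0 = 0.5000, f(x_0) = 1.648721, coefficient = 1
x_1 = 0.9375, f(x_1) = 2.553589, coefficient = 4
x_2 = 1.3750, f(x_2) = 3.955077, coefficient = 2
x_3 = 1.8125, f(x_3) = 6.125743, coefficient = 4
x_4 = 2.2500, f(x_4) = 9.487736, coefficient = 1

I ≈ (0.437500/3) × 53.763939 = 7.840574
Exact value: 7.839015
Error: 0.001560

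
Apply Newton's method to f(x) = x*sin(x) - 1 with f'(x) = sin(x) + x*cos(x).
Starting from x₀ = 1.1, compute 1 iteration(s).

f(x) = x*sin(x) - 1
f'(x) = sin(x) + x*cos(x)
x₀ = 1.1

Newton-Raphson formula: x_{n+1} = x_n - f(x_n)/f'(x_n)

Iteration 1:
  f(1.100000) = -0.019672
  f'(1.100000) = 1.390163
  x_1 = 1.100000 - (-0.019672)/1.390163 = 1.114151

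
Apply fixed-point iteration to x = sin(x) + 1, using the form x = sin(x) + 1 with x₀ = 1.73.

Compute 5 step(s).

Equation: x = sin(x) + 1
Fixed-point form: x = sin(x) + 1
x₀ = 1.73

x_1 = g(1.730000) = 1.987354
x_2 = g(1.987354) = 1.914487
x_3 = g(1.914487) = 1.941517
x_4 = g(1.941517) = 1.932066
x_5 = g(1.932066) = 1.935449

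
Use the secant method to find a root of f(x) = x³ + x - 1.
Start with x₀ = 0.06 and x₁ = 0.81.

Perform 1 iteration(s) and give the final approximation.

f(x) = x³ + x - 1
x₀ = 0.06, x₁ = 0.81

Secant formula: x_{n+1} = x_n - f(x_n)(x_n - x_{n-1})/(f(x_n) - f(x_{n-1}))

Iteration 1:
  f(0.060000) = -0.939784
  f(0.810000) = 0.341441
  x_2 = 0.810000 - 0.341441×(0.810000 - 0.060000)/(0.341441 - (-0.939784))
       = 0.610128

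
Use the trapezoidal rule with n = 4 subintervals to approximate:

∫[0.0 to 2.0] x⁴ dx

f(x) = x⁴
a = 0.0, b = 2.0, n = 4
h = (b - a)/n = 0.500000

Trapezoidal rule: (h/2)[f(x₀) + 2f(x₁) + 2f(x₂) + ... + f(xₙ)]

x_0 = 0.0000, f(x_0) = 0.000000, coefficient = 1
x_1 = 0.5000, f(x_1) = 0.062500, coefficient = 2
x_2 = 1.0000, f(x_2) = 1.000000, coefficient = 2
x_3 = 1.5000, f(x_3) = 5.062500, coefficient = 2
x_4 = 2.0000, f(x_4) = 16.000000, coefficient = 1

I ≈ (0.500000/2) × 28.250000 = 7.062500
Exact value: 6.400000
Error: 0.662500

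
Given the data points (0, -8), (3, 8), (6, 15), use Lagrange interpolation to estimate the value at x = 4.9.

Lagrange interpolation formula:
P(x) = Σ yᵢ × Lᵢ(x)
where Lᵢ(x) = Π_{j≠i} (x - xⱼ)/(xᵢ - xⱼ)

L_0(4.9) = (4.9 - 3)/(0 - 3) × (4.9 - 6)/(0 - 6) = -0.116111
L_1(4.9) = (4.9 - 0)/(3 - 0) × (4.9 - 6)/(3 - 6) = 0.598889
L_2(4.9) = (4.9 - 0)/(6 - 0) × (4.9 - 3)/(6 - 3) = 0.517222

P(4.9) = (-8)×L_0(4.9) + 8×L_1(4.9) + 15×L_2(4.9)
P(4.9) = 13.478333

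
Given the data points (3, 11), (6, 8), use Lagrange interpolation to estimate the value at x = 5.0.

Lagrange interpolation formula:
P(x) = Σ yᵢ × Lᵢ(x)
where Lᵢ(x) = Π_{j≠i} (x - xⱼ)/(xᵢ - xⱼ)

L_0(5.0) = (5.0 - 6)/(3 - 6) = 0.333333
L_1(5.0) = (5.0 - 3)/(6 - 3) = 0.666667

P(5.0) = 11×L_0(5.0) + 8×L_1(5.0)
P(5.0) = 9.000000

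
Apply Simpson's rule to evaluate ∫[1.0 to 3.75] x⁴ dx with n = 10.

f(x) = x⁴
a = 1.0, b = 3.75, n = 10
h = (b - a)/n = 0.275000

Simpson's rule: (h/3)[f(x₀) + 4f(x₁) + 2f(x₂) + ... + f(xₙ)]

x_0 = 1.0000, f(x_0) = 1.000000, coefficient = 1
x_1 = 1.2750, f(x_1) = 2.642657, coefficient = 4
x_2 = 1.5500, f(x_2) = 5.772006, coefficient = 2
x_3 = 1.8250, f(x_3) = 11.093063, coefficient = 4
x_4 = 2.1000, f(x_4) = 19.448100, coefficient = 2
x_5 = 2.3750, f(x_5) = 31.816650, coefficient = 4
x_6 = 2.6500, f(x_6) = 49.315506, coefficient = 2
x_7 = 2.9250, f(x_7) = 73.198719, coefficient = 4
x_8 = 3.2000, f(x_8) = 104.857600, coefficient = 2
x_9 = 3.4750, f(x_9) = 145.820719, coefficient = 4
x_10 = 3.7500, f(x_10) = 197.753906, coefficient = 1

I ≈ (0.275000/3) × 1615.827564 = 148.117527
Exact value: 148.115430
Error: 0.002097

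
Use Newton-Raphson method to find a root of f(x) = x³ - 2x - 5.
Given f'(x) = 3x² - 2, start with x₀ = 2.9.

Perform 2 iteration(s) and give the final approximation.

f(x) = x³ - 2x - 5
f'(x) = 3x² - 2
x₀ = 2.9

Newton-Raphson formula: x_{n+1} = x_n - f(x_n)/f'(x_n)

Iteration 1:
  f(2.900000) = 13.589000
  f'(2.900000) = 23.230000
  x_1 = 2.900000 - 13.589000/23.230000 = 2.315024
Iteration 2:
  f(2.315024) = 2.776939
  f'(2.315024) = 14.078004
  x_2 = 2.315024 - 2.776939/14.078004 = 2.117770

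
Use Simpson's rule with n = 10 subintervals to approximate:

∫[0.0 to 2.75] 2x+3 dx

f(x) = 2x+3
a = 0.0, b = 2.75, n = 10
h = (b - a)/n = 0.275000

Simpson's rule: (h/3)[f(x₀) + 4f(x₁) + 2f(x₂) + ... + f(xₙ)]

x_0 = 0.0000, f(x_0) = 3.000000, coefficient = 1
x_1 = 0.2750, f(x_1) = 3.550000, coefficient = 4
x_2 = 0.5500, f(x_2) = 4.100000, coefficient = 2
x_3 = 0.8250, f(x_3) = 4.650000, coefficient = 4
x_4 = 1.1000, f(x_4) = 5.200000, coefficient = 2
x_5 = 1.3750, f(x_5) = 5.750000, coefficient = 4
x_6 = 1.6500, f(x_6) = 6.300000, coefficient = 2
x_7 = 1.9250, f(x_7) = 6.850000, coefficient = 4
x_8 = 2.2000, f(x_8) = 7.400000, coefficient = 2
x_9 = 2.4750, f(x_9) = 7.950000, coefficient = 4
x_10 = 2.7500, f(x_10) = 8.500000, coefficient = 1

I ≈ (0.275000/3) × 172.500000 = 15.812500
Exact value: 15.812500
Error: 0.000000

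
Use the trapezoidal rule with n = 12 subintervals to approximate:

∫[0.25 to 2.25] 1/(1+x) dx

f(x) = 1/(1+x)
a = 0.25, b = 2.25, n = 12
h = (b - a)/n = 0.166667

Trapezoidal rule: (h/2)[f(x₀) + 2f(x₁) + 2f(x₂) + ... + f(xₙ)]

x_0 = 0.2500, f(x_0) = 0.800000, coefficient = 1
x_1 = 0.4167, f(x_1) = 0.705882, coefficient = 2
x_2 = 0.5833, f(x_2) = 0.631579, coefficient = 2
x_3 = 0.7500, f(x_3) = 0.571429, coefficient = 2
x_4 = 0.9167, f(x_4) = 0.521739, coefficient = 2
x_5 = 1.0833, f(x_5) = 0.480000, coefficient = 2
x_6 = 1.2500, f(x_6) = 0.444444, coefficient = 2
x_7 = 1.4167, f(x_7) = 0.413793, coefficient = 2
x_8 = 1.5833, f(x_8) = 0.387097, coefficient = 2
x_9 = 1.7500, f(x_9) = 0.363636, coefficient = 2
x_10 = 1.9167, f(x_10) = 0.342857, coefficient = 2
x_11 = 2.0833, f(x_11) = 0.324324, coefficient = 2
x_12 = 2.2500, f(x_12) = 0.307692, coefficient = 1

I ≈ (0.166667/2) × 11.481255 = 0.956771
Exact value: 0.955511
Error: 0.001260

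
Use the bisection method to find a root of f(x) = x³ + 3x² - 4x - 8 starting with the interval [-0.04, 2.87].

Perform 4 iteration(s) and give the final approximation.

f(x) = x³ + 3x² - 4x - 8
Initial interval: [-0.04, 2.87]

Iteration 1:
  c_1 = (-0.040000 + 2.870000)/2 = 1.415000
  f(c_1) = f(1.415000) = -4.820177
  f(a) × f(c) ≥ 0, new interval: [1.415000, 2.870000]
Iteration 2:
  c_2 = (1.415000 + 2.870000)/2 = 2.142500
  f(c_2) = f(2.142500) = 7.035650
  f(a) × f(c) < 0, new interval: [1.415000, 2.142500]
Iteration 3:
  c_3 = (1.415000 + 2.142500)/2 = 1.778750
  f(c_3) = f(1.778750) = 0.004734
  f(a) × f(c) < 0, new interval: [1.415000, 1.778750]
Iteration 4:
  c_4 = (1.415000 + 1.778750)/2 = 1.596875
  f(c_4) = f(1.596875) = -2.665424
  f(a) × f(c) ≥ 0, new interval: [1.596875, 1.778750]

After 4 iteration(s), the approximation is c_4 = 1.596875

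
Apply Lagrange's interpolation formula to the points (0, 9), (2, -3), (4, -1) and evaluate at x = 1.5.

Lagrange interpolation formula:
P(x) = Σ yᵢ × Lᵢ(x)
where Lᵢ(x) = Π_{j≠i} (x - xⱼ)/(xᵢ - xⱼ)

L_0(1.5) = (1.5 - 2)/(0 - 2) × (1.5 - 4)/(0 - 4) = 0.156250
L_1(1.5) = (1.5 - 0)/(2 - 0) × (1.5 - 4)/(2 - 4) = 0.937500
L_2(1.5) = (1.5 - 0)/(4 - 0) × (1.5 - 2)/(4 - 2) = -0.093750

P(1.5) = 9×L_0(1.5) + (-3)×L_1(1.5) + (-1)×L_2(1.5)
P(1.5) = -1.312500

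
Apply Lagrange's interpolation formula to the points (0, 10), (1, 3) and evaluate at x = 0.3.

Lagrange interpolation formula:
P(x) = Σ yᵢ × Lᵢ(x)
where Lᵢ(x) = Π_{j≠i} (x - xⱼ)/(xᵢ - xⱼ)

L_0(0.3) = (0.3 - 1)/(0 - 1) = 0.700000
L_1(0.3) = (0.3 - 0)/(1 - 0) = 0.300000

P(0.3) = 10×L_0(0.3) + 3×L_1(0.3)
P(0.3) = 7.900000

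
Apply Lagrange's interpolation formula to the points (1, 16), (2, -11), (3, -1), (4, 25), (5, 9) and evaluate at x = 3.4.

Lagrange interpolation formula:
P(x) = Σ yᵢ × Lᵢ(x)
where Lᵢ(x) = Π_{j≠i} (x - xⱼ)/(xᵢ - xⱼ)

L_0(3.4) = (3.4 - 2)/(1 - 2) × (3.4 - 3)/(1 - 3) × (3.4 - 4)/(1 - 4) × (3.4 - 5)/(1 - 5) = 0.022400
L_1(3.4) = (3.4 - 1)/(2 - 1) × (3.4 - 3)/(2 - 3) × (3.4 - 4)/(2 - 4) × (3.4 - 5)/(2 - 5) = -0.153600
L_2(3.4) = (3.4 - 1)/(3 - 1) × (3.4 - 2)/(3 - 2) × (3.4 - 4)/(3 - 4) × (3.4 - 5)/(3 - 5) = 0.806400
L_3(3.4) = (3.4 - 1)/(4 - 1) × (3.4 - 2)/(4 - 2) × (3.4 - 3)/(4 - 3) × (3.4 - 5)/(4 - 5) = 0.358400
L_4(3.4) = (3.4 - 1)/(5 - 1) × (3.4 - 2)/(5 - 2) × (3.4 - 3)/(5 - 3) × (3.4 - 4)/(5 - 4) = -0.033600

P(3.4) = 16×L_0(3.4) + (-11)×L_1(3.4) + (-1)×L_2(3.4) + 25×L_3(3.4) + 9×L_4(3.4)
P(3.4) = 9.899200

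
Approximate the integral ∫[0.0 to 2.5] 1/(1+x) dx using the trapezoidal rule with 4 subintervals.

f(x) = 1/(1+x)
a = 0.0, b = 2.5, n = 4
h = (b - a)/n = 0.625000

Trapezoidal rule: (h/2)[f(x₀) + 2f(x₁) + 2f(x₂) + ... + f(xₙ)]

x_0 = 0.0000, f(x_0) = 1.000000, coefficient = 1
x_1 = 0.6250, f(x_1) = 0.615385, coefficient = 2
x_2 = 1.2500, f(x_2) = 0.444444, coefficient = 2
x_3 = 1.8750, f(x_3) = 0.347826, coefficient = 2
x_4 = 2.5000, f(x_4) = 0.285714, coefficient = 1

I ≈ (0.625000/2) × 4.101025 = 1.281570
Exact value: 1.252763
Error: 0.028807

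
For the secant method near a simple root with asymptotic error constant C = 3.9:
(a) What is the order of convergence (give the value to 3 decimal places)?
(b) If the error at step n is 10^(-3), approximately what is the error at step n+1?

(a) Secant method has superlinear convergence with order φ = (1+√5)/2 ≈ 1.618.
    This means |e_{n+1}| ≈ C|e_n|^1.618.

(b) With |e_n| = 10^(-3) and C = 3.9:
    |e_{n+1}| ≈ 3.9 × (10^(-3))^1.618 = 3.9 × 10^(-4.85)

(a) ≈ 1.618 (golden ratio); (b) |e_{n+1}| ≈ 5.457e-05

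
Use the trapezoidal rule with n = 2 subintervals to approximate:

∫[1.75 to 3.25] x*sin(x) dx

f(x) = x*sin(x)
a = 1.75, b = 3.25, n = 2
h = (b - a)/n = 0.750000

Trapezoidal rule: (h/2)[f(x₀) + 2f(x₁) + 2f(x₂) + ... + f(xₙ)]

x_0 = 1.7500, f(x_0) = 1.721975, coefficient = 1
x_1 = 2.5000, f(x_1) = 1.496180, coefficient = 2
x_2 = 3.2500, f(x_2) = -0.351634, coefficient = 1

I ≈ (0.750000/2) × 4.362702 = 1.636013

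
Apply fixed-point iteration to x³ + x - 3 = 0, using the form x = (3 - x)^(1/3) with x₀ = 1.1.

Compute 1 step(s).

Equation: x³ + x - 3 = 0
Fixed-point form: x = (3 - x)^(1/3)
x₀ = 1.1

x_1 = g(1.100000) = 1.238562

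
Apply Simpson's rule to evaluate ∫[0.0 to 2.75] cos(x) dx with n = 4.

f(x) = cos(x)
a = 0.0, b = 2.75, n = 4
h = (b - a)/n = 0.687500

Simpson's rule: (h/3)[f(x₀) + 4f(x₁) + 2f(x₂) + ... + f(xₙ)]

x_0 = 0.0000, f(x_0) = 1.000000, coefficient = 1
x_1 = 0.6875, f(x_1) = 0.772835, coefficient = 4
x_2 = 1.3750, f(x_2) = 0.194548, coefficient = 2
x_3 = 2.0625, f(x_3) = -0.472128, coefficient = 4
x_4 = 2.7500, f(x_4) = -0.924302, coefficient = 1

I ≈ (0.687500/3) × 1.667619 = 0.382163
Exact value: 0.381661
Error: 0.000502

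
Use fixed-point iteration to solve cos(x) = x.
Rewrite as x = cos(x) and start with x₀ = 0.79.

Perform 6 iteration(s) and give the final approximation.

Equation: cos(x) = x
Fixed-point form: x = cos(x)
x₀ = 0.79

x_1 = g(0.790000) = 0.703845
x_2 = g(0.703845) = 0.762359
x_3 = g(0.762359) = 0.723209
x_4 = g(0.723209) = 0.749686
x_5 = g(0.749686) = 0.731903
x_6 = g(0.731903) = 0.743904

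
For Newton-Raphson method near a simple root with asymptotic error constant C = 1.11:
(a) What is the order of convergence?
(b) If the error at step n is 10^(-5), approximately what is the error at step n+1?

(a) Newton-Raphson has quadratic (order 2) convergence near simple roots.
    This means |e_{n+1}| ≈ C|e_n|².

(b) With |e_n| = 10^(-5) and C = 1.11:
    |e_{n+1}| ≈ 1.11 × (10^(-5))² = 1.11 × 10^(-10)

(a) 2 (quadratic); (b) |e_{n+1}| ≈ 1.110e-10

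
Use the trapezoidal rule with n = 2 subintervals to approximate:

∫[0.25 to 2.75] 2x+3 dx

f(x) = 2x+3
a = 0.25, b = 2.75, n = 2
h = (b - a)/n = 1.250000

Trapezoidal rule: (h/2)[f(x₀) + 2f(x₁) + 2f(x₂) + ... + f(xₙ)]

x_0 = 0.2500, f(x_0) = 3.500000, coefficient = 1
x_1 = 1.5000, f(x_1) = 6.000000, coefficient = 2
x_2 = 2.7500, f(x_2) = 8.500000, coefficient = 1

I ≈ (1.250000/2) × 24.000000 = 15.000000
Exact value: 15.000000
Error: 0.000000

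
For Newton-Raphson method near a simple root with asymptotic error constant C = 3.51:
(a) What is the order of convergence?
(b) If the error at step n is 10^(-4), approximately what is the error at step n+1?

(a) Newton-Raphson has quadratic (order 2) convergence near simple roots.
    This means |e_{n+1}| ≈ C|e_n|².

(b) With |e_n| = 10^(-4) and C = 3.51:
    |e_{n+1}| ≈ 3.51 × (10^(-4))² = 3.51 × 10^(-8)

(a) 2 (quadratic); (b) |e_{n+1}| ≈ 3.510e-08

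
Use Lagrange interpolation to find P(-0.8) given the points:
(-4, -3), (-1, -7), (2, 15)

Lagrange interpolation formula:
P(x) = Σ yᵢ × Lᵢ(x)
where Lᵢ(x) = Π_{j≠i} (x - xⱼ)/(xᵢ - xⱼ)

L_0(-0.8) = (-0.8 - (-1))/(-4 - (-1)) × (-0.8 - 2)/(-4 - 2) = -0.031111
L_1(-0.8) = (-0.8 - (-4))/(-1 - (-4)) × (-0.8 - 2)/(-1 - 2) = 0.995556
L_2(-0.8) = (-0.8 - (-4))/(2 - (-4)) × (-0.8 - (-1))/(2 - (-1)) = 0.035556

P(-0.8) = (-3)×L_0(-0.8) + (-7)×L_1(-0.8) + 15×L_2(-0.8)
P(-0.8) = -6.342222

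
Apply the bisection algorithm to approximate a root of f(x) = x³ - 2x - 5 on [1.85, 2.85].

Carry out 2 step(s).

f(x) = x³ - 2x - 5
Initial interval: [1.85, 2.85]

Iteration 1:
  c_1 = (1.850000 + 2.850000)/2 = 2.350000
  f(c_1) = f(2.350000) = 3.277875
  f(a) × f(c) < 0, new interval: [1.850000, 2.350000]
Iteration 2:
  c_2 = (1.850000 + 2.350000)/2 = 2.100000
  f(c_2) = f(2.100000) = 0.061000
  f(a) × f(c) < 0, new interval: [1.850000, 2.100000]

After 2 iteration(s), the approximation is c_2 = 2.100000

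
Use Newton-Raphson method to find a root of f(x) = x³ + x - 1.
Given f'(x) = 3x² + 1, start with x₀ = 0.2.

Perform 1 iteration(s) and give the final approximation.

f(x) = x³ + x - 1
f'(x) = 3x² + 1
x₀ = 0.2

Newton-Raphson formula: x_{n+1} = x_n - f(x_n)/f'(x_n)

Iteration 1:
  f(0.200000) = -0.792000
  f'(0.200000) = 1.120000
  x_1 = 0.200000 - (-0.792000)/1.120000 = 0.907143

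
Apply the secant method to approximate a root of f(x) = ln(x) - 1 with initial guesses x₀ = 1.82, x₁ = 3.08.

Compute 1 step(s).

f(x) = ln(x) - 1
x₀ = 1.82, x₁ = 3.08

Secant formula: x_{n+1} = x_n - f(x_n)(x_n - x_{n-1})/(f(x_n) - f(x_{n-1}))

Iteration 1:
  f(1.820000) = -0.401163
  f(3.080000) = 0.124930
  x_2 = 3.080000 - 0.124930×(3.080000 - 1.820000)/(0.124930 - (-0.401163))
       = 2.780792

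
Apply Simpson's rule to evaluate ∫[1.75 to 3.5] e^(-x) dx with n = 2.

f(x) = e^(-x)
a = 1.75, b = 3.5, n = 2
h = (b - a)/n = 0.875000

Simpson's rule: (h/3)[f(x₀) + 4f(x₁) + 2f(x₂) + ... + f(xₙ)]

x_0 = 1.7500, f(x_0) = 0.173774, coefficient = 1
x_1 = 2.6250, f(x_1) = 0.072440, coefficient = 4
x_2 = 3.5000, f(x_2) = 0.030197, coefficient = 1

I ≈ (0.875000/3) × 0.493730 = 0.144005
Exact value: 0.143577
Error: 0.000428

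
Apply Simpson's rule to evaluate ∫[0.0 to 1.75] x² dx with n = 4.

f(x) = x²
a = 0.0, b = 1.75, n = 4
h = (b - a)/n = 0.437500

Simpson's rule: (h/3)[f(x₀) + 4f(x₁) + 2f(x₂) + ... + f(xₙ)]

x_0 = 0.0000, f(x_0) = 0.000000, coefficient = 1
x_1 = 0.4375, f(x_1) = 0.191406, coefficient = 4
x_2 = 0.8750, f(x_2) = 0.765625, coefficient = 2
x_3 = 1.3125, f(x_3) = 1.722656, coefficient = 4
x_4 = 1.7500, f(x_4) = 3.062500, coefficient = 1

I ≈ (0.437500/3) × 12.250000 = 1.786458
Exact value: 1.786458
Error: 0.000000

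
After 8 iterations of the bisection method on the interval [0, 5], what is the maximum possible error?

Bisection error bound: |error| ≤ (b-a)/2^n
|error| ≤ (5 - 0)/2^8 = 5/2^8
|error| ≤ 0.0195312500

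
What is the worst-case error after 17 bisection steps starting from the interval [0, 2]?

Bisection error bound: |error| ≤ (b-a)/2^n
|error| ≤ (2 - 0)/2^17 = 2/2^17
|error| ≤ 0.0000152588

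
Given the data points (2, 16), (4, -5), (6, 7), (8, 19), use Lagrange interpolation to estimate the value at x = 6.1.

Lagrange interpolation formula:
P(x) = Σ yᵢ × Lᵢ(x)
where Lᵢ(x) = Π_{j≠i} (x - xⱼ)/(xᵢ - xⱼ)

L_0(6.1) = (6.1 - 4)/(2 - 4) × (6.1 - 6)/(2 - 6) × (6.1 - 8)/(2 - 8) = 0.008312
L_1(6.1) = (6.1 - 2)/(4 - 2) × (6.1 - 6)/(4 - 6) × (6.1 - 8)/(4 - 8) = -0.048687
L_2(6.1) = (6.1 - 2)/(6 - 2) × (6.1 - 4)/(6 - 4) × (6.1 - 8)/(6 - 8) = 1.022437
L_3(6.1) = (6.1 - 2)/(8 - 2) × (6.1 - 4)/(8 - 4) × (6.1 - 6)/(8 - 6) = 0.017937

P(6.1) = 16×L_0(6.1) + (-5)×L_1(6.1) + 7×L_2(6.1) + 19×L_3(6.1)
P(6.1) = 7.874312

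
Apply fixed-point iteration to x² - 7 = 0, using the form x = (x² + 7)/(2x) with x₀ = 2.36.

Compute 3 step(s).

Equation: x² - 7 = 0
Fixed-point form: x = (x² + 7)/(2x)
x₀ = 2.36

x_1 = g(2.360000) = 2.663051
x_2 = g(2.663051) = 2.645808
x_3 = g(2.645808) = 2.645751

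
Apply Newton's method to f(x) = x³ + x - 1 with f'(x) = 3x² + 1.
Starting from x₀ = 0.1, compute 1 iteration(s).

f(x) = x³ + x - 1
f'(x) = 3x² + 1
x₀ = 0.1

Newton-Raphson formula: x_{n+1} = x_n - f(x_n)/f'(x_n)

Iteration 1:
  f(0.100000) = -0.899000
  f'(0.100000) = 1.030000
  x_1 = 0.100000 - (-0.899000)/1.030000 = 0.972816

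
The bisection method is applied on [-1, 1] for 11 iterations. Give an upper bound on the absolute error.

Bisection error bound: |error| ≤ (b-a)/2^n
|error| ≤ (1 - (-1))/2^11 = 2/2^11
|error| ≤ 0.0009765625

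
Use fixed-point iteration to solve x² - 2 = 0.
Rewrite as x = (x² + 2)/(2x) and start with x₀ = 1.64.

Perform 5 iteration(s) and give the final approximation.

Equation: x² - 2 = 0
Fixed-point form: x = (x² + 2)/(2x)
x₀ = 1.64

x_1 = g(1.640000) = 1.429756
x_2 = g(1.429756) = 1.414298
x_3 = g(1.414298) = 1.414214
x_4 = g(1.414214) = 1.414214
x_5 = g(1.414214) = 1.414214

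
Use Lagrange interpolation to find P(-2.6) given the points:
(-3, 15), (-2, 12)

Lagrange interpolation formula:
P(x) = Σ yᵢ × Lᵢ(x)
where Lᵢ(x) = Π_{j≠i} (x - xⱼ)/(xᵢ - xⱼ)

L_0(-2.6) = (-2.6 - (-2))/(-3 - (-2)) = 0.600000
L_1(-2.6) = (-2.6 - (-3))/(-2 - (-3)) = 0.400000

P(-2.6) = 15×L_0(-2.6) + 12×L_1(-2.6)
P(-2.6) = 13.800000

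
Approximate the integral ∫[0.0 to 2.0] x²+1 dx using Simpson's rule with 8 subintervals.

f(x) = x²+1
a = 0.0, b = 2.0, n = 8
h = (b - a)/n = 0.250000

Simpson's rule: (h/3)[f(x₀) + 4f(x₁) + 2f(x₂) + ... + f(xₙ)]

x_0 = 0.0000, f(x_0) = 1.000000, coefficient = 1
x_1 = 0.2500, f(x_1) = 1.062500, coefficient = 4
x_2 = 0.5000, f(x_2) = 1.250000, coefficient = 2
x_3 = 0.7500, f(x_3) = 1.562500, coefficient = 4
x_4 = 1.0000, f(x_4) = 2.000000, coefficient = 2
x_5 = 1.2500, f(x_5) = 2.562500, coefficient = 4
x_6 = 1.5000, f(x_6) = 3.250000, coefficient = 2
x_7 = 1.7500, f(x_7) = 4.062500, coefficient = 4
x_8 = 2.0000, f(x_8) = 5.000000, coefficient = 1

I ≈ (0.250000/3) × 56.000000 = 4.666667
Exact value: 4.666667
Error: 0.000000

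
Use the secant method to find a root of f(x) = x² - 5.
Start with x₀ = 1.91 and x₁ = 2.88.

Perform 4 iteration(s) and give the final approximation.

f(x) = x² - 5
x₀ = 1.91, x₁ = 2.88

Secant formula: x_{n+1} = x_n - f(x_n)(x_n - x_{n-1})/(f(x_n) - f(x_{n-1}))

Iteration 1:
  f(1.910000) = -1.351900
  f(2.880000) = 3.294400
  x_2 = 2.880000 - 3.294400×(2.880000 - 1.910000)/(3.294400 - (-1.351900))
       = 2.192234
Iteration 2:
  f(2.880000) = 3.294400
  f(2.192234) = -0.194111
  x_3 = 2.192234 - (-0.194111)×(2.192234 - 2.880000)/(-0.194111 - 3.294400)
       = 2.230503
Iteration 3:
  f(2.192234) = -0.194111
  f(2.230503) = -0.024856
  x_4 = 2.230503 - (-0.024856)×(2.230503 - 2.192234)/(-0.024856 - (-0.194111))
       = 2.236123
Iteration 4:
  f(2.230503) = -0.024856
  f(2.236123) = 0.000247
  x_5 = 2.236123 - 0.000247×(2.236123 - 2.230503)/(0.000247 - (-0.024856))
       = 2.236068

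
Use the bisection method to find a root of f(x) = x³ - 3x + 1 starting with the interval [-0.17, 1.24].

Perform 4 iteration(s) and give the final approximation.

f(x) = x³ - 3x + 1
Initial interval: [-0.17, 1.24]

Iteration 1:
  c_1 = (-0.170000 + 1.240000)/2 = 0.535000
  f(c_1) = f(0.535000) = -0.451870
  f(a) × f(c) < 0, new interval: [-0.170000, 0.535000]
Iteration 2:
  c_2 = (-0.170000 + 0.535000)/2 = 0.182500
  f(c_2) = f(0.182500) = 0.458578
  f(a) × f(c) ≥ 0, new interval: [0.182500, 0.535000]
Iteration 3:
  c_3 = (0.182500 + 0.535000)/2 = 0.358750
  f(c_3) = f(0.358750) = -0.030078
  f(a) × f(c) < 0, new interval: [0.182500, 0.358750]
Iteration 4:
  c_4 = (0.182500 + 0.358750)/2 = 0.270625
  f(c_4) = f(0.270625) = 0.207945
  f(a) × f(c) ≥ 0, new interval: [0.270625, 0.358750]

After 4 iteration(s), the approximation is c_4 = 0.270625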